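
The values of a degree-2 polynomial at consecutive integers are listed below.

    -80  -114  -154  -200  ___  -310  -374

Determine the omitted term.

Using the first 4 terms:
Δ: -34, -40, -46
Δ²: -6, -6
Constant second difference = -6.
Extend forward: -46 − 6 = -52;  -200 − 52 = -252

-252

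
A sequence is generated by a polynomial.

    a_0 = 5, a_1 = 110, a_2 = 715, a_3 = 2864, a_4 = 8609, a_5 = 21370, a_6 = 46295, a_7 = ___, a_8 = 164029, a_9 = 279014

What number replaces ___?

90620

Using the first 7 terms:
105, 605, 2149, 5745, 12761, 24925
500, 1544, 3596, 7016, 12164
1044, 2052, 3420, 5148
1008, 1368, 1728
360, 360
Constant fifth difference = 360.
Extend forward: 1728 + 360 = 2088;  5148 + 2088 = 7236;  12164 + 7236 = 19400;  24925 + 19400 = 44325;  46295 + 44325 = 90620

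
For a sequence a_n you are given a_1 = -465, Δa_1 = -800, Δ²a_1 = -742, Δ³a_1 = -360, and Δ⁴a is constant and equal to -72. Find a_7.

-24675

Build the table forward from the leading diagonal:
Fourth differences: -72, -72, -72, -72, -72, -72, -72
Third differences: -360, -432, -504, -576, -648, -720, -792
Second differences: -742, -1102, -1534, -2038, -2614, -3262, -3982
First differences: -800, -1542, -2644, -4178, -6216, -8830, -12092
a: -465, -1265, -2807, -5451, -9629, -15845, -24675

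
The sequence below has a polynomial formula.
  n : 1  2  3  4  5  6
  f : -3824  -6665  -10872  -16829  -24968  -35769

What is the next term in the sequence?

-2841  -4207  -5957  -8139  -10801
-1366  -1750  -2182  -2662
-384  -432  -480
-48  -48
Constant fourth difference = -48, so extend:
-480 − 48 = -528;  -2662 − 528 = -3190;  -10801 − 3190 = -13991;  -35769 − 13991 = -49760

-49760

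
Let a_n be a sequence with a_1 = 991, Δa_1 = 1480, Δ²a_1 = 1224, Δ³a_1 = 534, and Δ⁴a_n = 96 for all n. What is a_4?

Build the table forward from the leading diagonal:
Δ⁴: 96, 96, 96, 96
Δ³: 534, 630, 726, 822
Δ²: 1224, 1758, 2388, 3114
Δ: 1480, 2704, 4462, 6850
a: 991, 2471, 5175, 9637

9637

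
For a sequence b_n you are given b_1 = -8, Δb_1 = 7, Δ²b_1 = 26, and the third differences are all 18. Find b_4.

109

Build the table forward from the leading diagonal:
D3: 18  18  18  18
D2: 26  44  62  80
D1: 7  33  77  139
b: -8  -1  32  109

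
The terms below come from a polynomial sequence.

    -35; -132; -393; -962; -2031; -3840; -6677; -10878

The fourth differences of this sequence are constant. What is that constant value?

-48

Δ: -97, -261, -569, -1069, -1809, -2837, -4201
Δ²: -164, -308, -500, -740, -1028, -1364
Δ³: -144, -192, -240, -288, -336
Δ⁴: -48, -48, -48, -48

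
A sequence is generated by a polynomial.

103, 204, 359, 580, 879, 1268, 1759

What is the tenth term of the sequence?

3964

First differences: 101  155  221  299  389  491
Second differences: 54  66  78  90  102
Third differences: 12  12  12  12
Third differences constant at 12.
102 + 12 = 114;  491 + 114 = 605;  1759 + 605 = 2364
114 + 12 = 126;  605 + 126 = 731;  2364 + 731 = 3095
126 + 12 = 138;  731 + 138 = 869;  3095 + 869 = 3964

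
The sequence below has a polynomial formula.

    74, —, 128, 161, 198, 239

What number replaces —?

99

Using the last 4 terms:
First differences: 33  37  41
Second differences: 4  4
Constant second difference = 4.
Extend backward: 33 − 4 = 29;  128 − 29 = 99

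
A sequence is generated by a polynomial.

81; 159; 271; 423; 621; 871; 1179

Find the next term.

78 , 112 , 152 , 198 , 250 , 308
34 , 40 , 46 , 52 , 58
6 , 6 , 6 , 6
Constant third difference = 6, so extend:
58 + 6 = 64;  308 + 64 = 372;  1179 + 372 = 1551

1551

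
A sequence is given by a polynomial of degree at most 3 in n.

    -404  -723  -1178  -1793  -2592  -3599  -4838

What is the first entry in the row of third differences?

Δ: -319, -455, -615, -799, -1007, -1239
Δ²: -136, -160, -184, -208, -232
Δ³: -24, -24, -24, -24

-24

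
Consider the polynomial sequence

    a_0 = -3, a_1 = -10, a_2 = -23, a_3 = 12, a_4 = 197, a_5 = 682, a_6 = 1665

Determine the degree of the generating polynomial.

4

First differences: -7, -13, 35, 185, 485, 983
Second differences: -6, 48, 150, 300, 498
Third differences: 54, 102, 150, 198
Fourth differences: 48, 48, 48
The fourth differences are constant, so the polynomial has degree 4.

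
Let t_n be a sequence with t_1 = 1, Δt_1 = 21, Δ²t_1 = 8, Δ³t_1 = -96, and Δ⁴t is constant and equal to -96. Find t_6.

Build the table forward from the leading diagonal:
D4: -96, -96, -96, -96, -96, -96
D3: -96, -192, -288, -384, -480, -576
D2: 8, -88, -280, -568, -952, -1432
D1: 21, 29, -59, -339, -907, -1859
t: 1, 22, 51, -8, -347, -1254

-1254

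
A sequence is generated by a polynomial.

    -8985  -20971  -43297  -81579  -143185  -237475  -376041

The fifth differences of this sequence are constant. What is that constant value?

Δ: -11986, -22326, -38282, -61606, -94290, -138566
Δ²: -10340, -15956, -23324, -32684, -44276
Δ³: -5616, -7368, -9360, -11592
Δ⁴: -1752, -1992, -2232
Δ⁵: -240, -240

-240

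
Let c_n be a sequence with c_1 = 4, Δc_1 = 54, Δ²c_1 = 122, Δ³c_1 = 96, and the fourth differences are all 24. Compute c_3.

234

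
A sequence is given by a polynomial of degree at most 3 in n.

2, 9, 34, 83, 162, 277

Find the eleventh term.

1602

D1: 7, 25, 49, 79, 115
D2: 18, 24, 30, 36
D3: 6, 6, 6
Third differences constant at 6.
36 + 6 = 42;  115 + 42 = 157;  277 + 157 = 434
42 + 6 = 48;  157 + 48 = 205;  434 + 205 = 639
48 + 6 = 54;  205 + 54 = 259;  639 + 259 = 898
54 + 6 = 60;  259 + 60 = 319;  898 + 319 = 1217
60 + 6 = 66;  319 + 66 = 385;  1217 + 385 = 1602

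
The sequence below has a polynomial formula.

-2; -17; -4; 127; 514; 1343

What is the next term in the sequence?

2848

Δ: -15, 13, 131, 387, 829
Δ²: 28, 118, 256, 442
Δ³: 90, 138, 186
Δ⁴: 48, 48
The fourth differences are constant (48).
186 + 48 = 234;  442 + 234 = 676;  829 + 676 = 1505;  1343 + 1505 = 2848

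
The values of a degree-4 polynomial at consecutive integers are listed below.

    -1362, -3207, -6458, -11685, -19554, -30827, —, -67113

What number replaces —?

-46362

Using the first 6 terms:
D1: -1845, -3251, -5227, -7869, -11273
D2: -1406, -1976, -2642, -3404
D3: -570, -666, -762
D4: -96, -96
Constant fourth difference = -96.
Extend forward: -762 − 96 = -858;  -3404 − 858 = -4262;  -11273 − 4262 = -15535;  -30827 − 15535 = -46362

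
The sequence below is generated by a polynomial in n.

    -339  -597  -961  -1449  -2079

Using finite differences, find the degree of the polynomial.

3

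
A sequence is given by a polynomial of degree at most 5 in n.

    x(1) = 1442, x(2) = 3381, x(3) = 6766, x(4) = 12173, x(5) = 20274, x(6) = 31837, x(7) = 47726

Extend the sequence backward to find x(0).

Δ: 1939  3385  5407  8101  11563  15889
Δ²: 1446  2022  2694  3462  4326
Δ³: 576  672  768  864
Δ⁴: 96  96  96
The fourth differences are constant at 96.
Work back: 576 − 96 = 480;  1446 − 480 = 966;  1939 − 966 = 973;  1442 − 973 = 469

469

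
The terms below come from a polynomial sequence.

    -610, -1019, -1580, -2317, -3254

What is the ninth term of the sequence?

-9482

D1: -409, -561, -737, -937
D2: -152, -176, -200
D3: -24, -24
The third differences are constant (-24).
-200 − 24 = -224;  -937 − 224 = -1161;  -3254 − 1161 = -4415
-224 − 24 = -248;  -1161 − 248 = -1409;  -4415 − 1409 = -5824
-248 − 24 = -272;  -1409 − 272 = -1681;  -5824 − 1681 = -7505
-272 − 24 = -296;  -1681 − 296 = -1977;  -7505 − 1977 = -9482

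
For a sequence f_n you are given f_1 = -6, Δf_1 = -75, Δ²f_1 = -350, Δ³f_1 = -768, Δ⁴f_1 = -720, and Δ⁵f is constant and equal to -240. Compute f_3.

Build the table forward from the leading diagonal:
Δ⁵: -240  -240  -240
Δ⁴: -720  -960  -1200
Δ³: -768  -1488  -2448
Δ²: -350  -1118  -2606
Δ: -75  -425  -1543
f: -6  -81  -506

-506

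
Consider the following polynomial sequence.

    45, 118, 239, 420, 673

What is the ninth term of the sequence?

2645

73  121  181  253
48  60  72
12  12
Constant third difference = 12, so extend:
72 + 12 = 84;  253 + 84 = 337;  673 + 337 = 1010
84 + 12 = 96;  337 + 96 = 433;  1010 + 433 = 1443
96 + 12 = 108;  433 + 108 = 541;  1443 + 541 = 1984
108 + 12 = 120;  541 + 120 = 661;  1984 + 661 = 2645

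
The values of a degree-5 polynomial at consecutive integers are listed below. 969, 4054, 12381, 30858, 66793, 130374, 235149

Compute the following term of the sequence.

398506

Δ: 3085 , 8327 , 18477 , 35935 , 63581 , 104775
Δ²: 5242 , 10150 , 17458 , 27646 , 41194
Δ³: 4908 , 7308 , 10188 , 13548
Δ⁴: 2400 , 2880 , 3360
Δ⁵: 480 , 480
Fifth differences constant at 480.
3360 + 480 = 3840;  13548 + 3840 = 17388;  41194 + 17388 = 58582;  104775 + 58582 = 163357;  235149 + 163357 = 398506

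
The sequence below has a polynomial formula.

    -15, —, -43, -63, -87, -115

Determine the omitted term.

-27

Using the last 4 terms:
D1: -20, -24, -28
D2: -4, -4
Constant second difference = -4.
Extend backward: -20 + 4 = -16;  -43 + 16 = -27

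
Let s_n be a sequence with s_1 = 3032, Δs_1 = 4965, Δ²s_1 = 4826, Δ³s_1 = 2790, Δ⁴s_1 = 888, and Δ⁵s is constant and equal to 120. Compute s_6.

108577

Build the table forward from the leading diagonal:
D5: 120  120  120  120  120  120
D4: 888  1008  1128  1248  1368  1488
D3: 2790  3678  4686  5814  7062  8430
D2: 4826  7616  11294  15980  21794  28856
D1: 4965  9791  17407  28701  44681  66475
s: 3032  7997  17788  35195  63896  108577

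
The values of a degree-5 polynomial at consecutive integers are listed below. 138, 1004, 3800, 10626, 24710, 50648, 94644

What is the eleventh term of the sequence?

D1: 866, 2796, 6826, 14084, 25938, 43996
D2: 1930, 4030, 7258, 11854, 18058
D3: 2100, 3228, 4596, 6204
D4: 1128, 1368, 1608
D5: 240, 240
Fifth differences constant at 240.
1608 + 240 = 1848;  6204 + 1848 = 8052;  18058 + 8052 = 26110;  43996 + 26110 = 70106;  94644 + 70106 = 164750
1848 + 240 = 2088;  8052 + 2088 = 10140;  26110 + 10140 = 36250;  70106 + 36250 = 106356;  164750 + 106356 = 271106
2088 + 240 = 2328;  10140 + 2328 = 12468;  36250 + 12468 = 48718;  106356 + 48718 = 155074;  271106 + 155074 = 426180
2328 + 240 = 2568;  12468 + 2568 = 15036;  48718 + 15036 = 63754;  155074 + 63754 = 218828;  426180 + 218828 = 645008

645008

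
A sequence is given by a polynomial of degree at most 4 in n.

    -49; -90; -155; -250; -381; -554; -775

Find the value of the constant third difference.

First differences: -41, -65, -95, -131, -173, -221
Second differences: -24, -30, -36, -42, -48
Third differences: -6, -6, -6, -6

-6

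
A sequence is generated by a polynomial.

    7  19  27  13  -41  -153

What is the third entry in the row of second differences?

Δ: 12, 8, -14, -54, -112
Δ²: -4, -22, -40, -58
Δ³: -18, -18, -18

-40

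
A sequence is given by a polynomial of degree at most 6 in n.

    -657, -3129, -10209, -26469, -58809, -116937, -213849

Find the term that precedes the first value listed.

Δ: -2472, -7080, -16260, -32340, -58128, -96912
Δ²: -4608, -9180, -16080, -25788, -38784
Δ³: -4572, -6900, -9708, -12996
Δ⁴: -2328, -2808, -3288
Δ⁵: -480, -480
The fifth differences are constant at -480.
Work back: -2328 + 480 = -1848;  -4572 + 1848 = -2724;  -4608 + 2724 = -1884;  -2472 + 1884 = -588;  -657 + 588 = -69

-69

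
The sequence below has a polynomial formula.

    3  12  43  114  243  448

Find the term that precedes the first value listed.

9  31  71  129  205
22  40  58  76
18  18  18
The third differences are constant at 18.
Work back: 22 − 18 = 4;  9 − 4 = 5;  3 − 5 = -2

-2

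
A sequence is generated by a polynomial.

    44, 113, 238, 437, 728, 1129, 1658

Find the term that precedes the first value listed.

13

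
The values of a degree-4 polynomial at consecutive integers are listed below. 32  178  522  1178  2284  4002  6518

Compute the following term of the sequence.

146, 344, 656, 1106, 1718, 2516
198, 312, 450, 612, 798
114, 138, 162, 186
24, 24, 24
The fourth differences are constant (24).
186 + 24 = 210;  798 + 210 = 1008;  2516 + 1008 = 3524;  6518 + 3524 = 10042

10042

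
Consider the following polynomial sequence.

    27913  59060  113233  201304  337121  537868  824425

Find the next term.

1221728

First differences: 31147, 54173, 88071, 135817, 200747, 286557
Second differences: 23026, 33898, 47746, 64930, 85810
Third differences: 10872, 13848, 17184, 20880
Fourth differences: 2976, 3336, 3696
Fifth differences: 360, 360
Constant fifth difference = 360, so extend:
3696 + 360 = 4056;  20880 + 4056 = 24936;  85810 + 24936 = 110746;  286557 + 110746 = 397303;  824425 + 397303 = 1221728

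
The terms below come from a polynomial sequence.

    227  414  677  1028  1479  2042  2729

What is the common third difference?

12

First differences: 187, 263, 351, 451, 563, 687
Second differences: 76, 88, 100, 112, 124
Third differences: 12, 12, 12, 12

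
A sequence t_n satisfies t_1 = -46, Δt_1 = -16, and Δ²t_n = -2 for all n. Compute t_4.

Build the table forward from the leading diagonal:
Second differences: -2  -2  -2  -2
First differences: -16  -18  -20  -22
t: -46  -62  -80  -100

-100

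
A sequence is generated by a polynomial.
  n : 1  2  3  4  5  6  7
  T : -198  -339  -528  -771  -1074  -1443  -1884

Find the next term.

Δ: -141 , -189 , -243 , -303 , -369 , -441
Δ²: -48 , -54 , -60 , -66 , -72
Δ³: -6 , -6 , -6 , -6
Third differences constant at -6.
-72 − 6 = -78;  -441 − 78 = -519;  -1884 − 519 = -2403

-2403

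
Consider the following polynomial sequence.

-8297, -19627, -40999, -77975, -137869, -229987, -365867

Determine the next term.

D1: -11330 , -21372 , -36976 , -59894 , -92118 , -135880
D2: -10042 , -15604 , -22918 , -32224 , -43762
D3: -5562 , -7314 , -9306 , -11538
D4: -1752 , -1992 , -2232
D5: -240 , -240
The fifth differences are constant (-240).
-2232 − 240 = -2472;  -11538 − 2472 = -14010;  -43762 − 14010 = -57772;  -135880 − 57772 = -193652;  -365867 − 193652 = -559519

-559519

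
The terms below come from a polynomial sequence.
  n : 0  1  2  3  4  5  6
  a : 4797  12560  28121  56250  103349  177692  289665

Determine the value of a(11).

1955570

7763, 15561, 28129, 47099, 74343, 111973
7798, 12568, 18970, 27244, 37630
4770, 6402, 8274, 10386
1632, 1872, 2112
240, 240
Constant fifth difference = 240, so extend:
2112 + 240 = 2352;  10386 + 2352 = 12738;  37630 + 12738 = 50368;  111973 + 50368 = 162341;  289665 + 162341 = 452006
2352 + 240 = 2592;  12738 + 2592 = 15330;  50368 + 15330 = 65698;  162341 + 65698 = 228039;  452006 + 228039 = 680045
2592 + 240 = 2832;  15330 + 2832 = 18162;  65698 + 18162 = 83860;  228039 + 83860 = 311899;  680045 + 311899 = 991944
2832 + 240 = 3072;  18162 + 3072 = 21234;  83860 + 21234 = 105094;  311899 + 105094 = 416993;  991944 + 416993 = 1408937
3072 + 240 = 3312;  21234 + 3312 = 24546;  105094 + 24546 = 129640;  416993 + 129640 = 546633;  1408937 + 546633 = 1955570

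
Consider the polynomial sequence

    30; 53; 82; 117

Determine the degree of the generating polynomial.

First differences: 23, 29, 35
Second differences: 6, 6
The second differences are constant, so the polynomial has degree 2.

2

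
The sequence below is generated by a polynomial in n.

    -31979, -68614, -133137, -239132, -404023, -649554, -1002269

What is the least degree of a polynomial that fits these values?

-36635, -64523, -105995, -164891, -245531, -352715
-27888, -41472, -58896, -80640, -107184
-13584, -17424, -21744, -26544
-3840, -4320, -4800
-480, -480
The fifth differences are constant, so the polynomial has degree 5.

5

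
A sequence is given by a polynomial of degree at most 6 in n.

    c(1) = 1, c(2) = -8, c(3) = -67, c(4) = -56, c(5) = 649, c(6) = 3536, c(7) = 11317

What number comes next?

-9  -59  11  705  2887  7781
-50  70  694  2182  4894
120  624  1488  2712
504  864  1224
360  360
Fifth differences constant at 360.
1224 + 360 = 1584;  2712 + 1584 = 4296;  4894 + 4296 = 9190;  7781 + 9190 = 16971;  11317 + 16971 = 28288

28288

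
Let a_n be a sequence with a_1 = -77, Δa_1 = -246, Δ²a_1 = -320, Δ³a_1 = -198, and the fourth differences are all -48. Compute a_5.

-3821

Build the table forward from the leading diagonal:
Fourth differences: -48  -48  -48  -48  -48
Third differences: -198  -246  -294  -342  -390
Second differences: -320  -518  -764  -1058  -1400
First differences: -246  -566  -1084  -1848  -2906
a: -77  -323  -889  -1973  -3821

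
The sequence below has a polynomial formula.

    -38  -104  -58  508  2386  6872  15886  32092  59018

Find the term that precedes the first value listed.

-66, 46, 566, 1878, 4486, 9014, 16206, 26926
112, 520, 1312, 2608, 4528, 7192, 10720
408, 792, 1296, 1920, 2664, 3528
384, 504, 624, 744, 864
120, 120, 120, 120
The fifth differences are constant at 120.
Work back: 384 − 120 = 264;  408 − 264 = 144;  112 − 144 = -32;  -66 + 32 = -34;  -38 + 34 = -4

-4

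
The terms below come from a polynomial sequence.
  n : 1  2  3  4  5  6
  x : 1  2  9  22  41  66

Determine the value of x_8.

1 , 7 , 13 , 19 , 25
6 , 6 , 6 , 6
The second differences are constant (6).
25 + 6 = 31;  66 + 31 = 97
31 + 6 = 37;  97 + 37 = 134

134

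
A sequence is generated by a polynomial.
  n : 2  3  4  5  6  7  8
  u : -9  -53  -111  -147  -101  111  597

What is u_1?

First differences: -44, -58, -36, 46, 212, 486
Second differences: -14, 22, 82, 166, 274
Third differences: 36, 60, 84, 108
Fourth differences: 24, 24, 24
The fourth differences are constant at 24.
Work back: 36 − 24 = 12;  -14 − 12 = -26;  -44 + 26 = -18;  -9 + 18 = 9

9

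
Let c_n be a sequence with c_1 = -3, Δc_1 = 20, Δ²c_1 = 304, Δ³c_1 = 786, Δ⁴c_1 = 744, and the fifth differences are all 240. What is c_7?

Build the table forward from the leading diagonal:
Fifth differences: 240  240  240  240  240  240  240
Fourth differences: 744  984  1224  1464  1704  1944  2184
Third differences: 786  1530  2514  3738  5202  6906  8850
Second differences: 304  1090  2620  5134  8872  14074  20980
First differences: 20  324  1414  4034  9168  18040  32114
c: -3  17  341  1755  5789  14957  32997

32997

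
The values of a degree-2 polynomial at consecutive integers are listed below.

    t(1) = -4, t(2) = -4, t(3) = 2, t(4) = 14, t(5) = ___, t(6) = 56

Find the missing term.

32

Using the first 4 terms:
Δ: 0  6  12
Δ²: 6  6
Constant second difference = 6.
Extend forward: 12 + 6 = 18;  14 + 18 = 32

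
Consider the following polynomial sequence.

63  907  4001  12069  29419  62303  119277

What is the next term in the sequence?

D1: 844, 3094, 8068, 17350, 32884, 56974
D2: 2250, 4974, 9282, 15534, 24090
D3: 2724, 4308, 6252, 8556
D4: 1584, 1944, 2304
D5: 360, 360
Constant fifth difference = 360, so extend:
2304 + 360 = 2664;  8556 + 2664 = 11220;  24090 + 11220 = 35310;  56974 + 35310 = 92284;  119277 + 92284 = 211561

211561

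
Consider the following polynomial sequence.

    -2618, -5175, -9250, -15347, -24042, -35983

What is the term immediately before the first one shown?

-1147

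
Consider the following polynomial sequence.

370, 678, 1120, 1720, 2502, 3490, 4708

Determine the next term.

Δ: 308, 442, 600, 782, 988, 1218
Δ²: 134, 158, 182, 206, 230
Δ³: 24, 24, 24, 24
Constant third difference = 24, so extend:
230 + 24 = 254;  1218 + 254 = 1472;  4708 + 1472 = 6180

6180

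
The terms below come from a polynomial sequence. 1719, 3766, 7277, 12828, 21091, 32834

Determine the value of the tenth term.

133326

First differences: 2047 , 3511 , 5551 , 8263 , 11743
Second differences: 1464 , 2040 , 2712 , 3480
Third differences: 576 , 672 , 768
Fourth differences: 96 , 96
Constant fourth difference = 96, so extend:
768 + 96 = 864;  3480 + 864 = 4344;  11743 + 4344 = 16087;  32834 + 16087 = 48921
864 + 96 = 960;  4344 + 960 = 5304;  16087 + 5304 = 21391;  48921 + 21391 = 70312
960 + 96 = 1056;  5304 + 1056 = 6360;  21391 + 6360 = 27751;  70312 + 27751 = 98063
1056 + 96 = 1152;  6360 + 1152 = 7512;  27751 + 7512 = 35263;  98063 + 35263 = 133326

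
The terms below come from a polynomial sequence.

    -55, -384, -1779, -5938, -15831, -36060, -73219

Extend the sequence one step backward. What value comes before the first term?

-6

-329, -1395, -4159, -9893, -20229, -37159
-1066, -2764, -5734, -10336, -16930
-1698, -2970, -4602, -6594
-1272, -1632, -1992
-360, -360
The fifth differences are constant at -360.
Work back: -1272 + 360 = -912;  -1698 + 912 = -786;  -1066 + 786 = -280;  -329 + 280 = -49;  -55 + 49 = -6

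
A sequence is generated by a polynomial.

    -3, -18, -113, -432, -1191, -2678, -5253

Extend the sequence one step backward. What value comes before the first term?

4

D1: -15, -95, -319, -759, -1487, -2575
D2: -80, -224, -440, -728, -1088
D3: -144, -216, -288, -360
D4: -72, -72, -72
The fourth differences are constant at -72.
Work back: -144 + 72 = -72;  -80 + 72 = -8;  -15 + 8 = -7;  -3 + 7 = 4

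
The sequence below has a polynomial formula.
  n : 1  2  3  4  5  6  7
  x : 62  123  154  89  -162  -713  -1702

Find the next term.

-3291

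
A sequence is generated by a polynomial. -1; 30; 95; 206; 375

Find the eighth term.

1350

Δ: 31, 65, 111, 169
Δ²: 34, 46, 58
Δ³: 12, 12
The third differences are constant (12).
58 + 12 = 70;  169 + 70 = 239;  375 + 239 = 614
70 + 12 = 82;  239 + 82 = 321;  614 + 321 = 935
82 + 12 = 94;  321 + 94 = 415;  935 + 415 = 1350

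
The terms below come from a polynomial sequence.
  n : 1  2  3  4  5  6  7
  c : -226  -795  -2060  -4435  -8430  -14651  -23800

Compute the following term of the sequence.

First differences: -569, -1265, -2375, -3995, -6221, -9149
Second differences: -696, -1110, -1620, -2226, -2928
Third differences: -414, -510, -606, -702
Fourth differences: -96, -96, -96
Fourth differences constant at -96.
-702 − 96 = -798;  -2928 − 798 = -3726;  -9149 − 3726 = -12875;  -23800 − 12875 = -36675

-36675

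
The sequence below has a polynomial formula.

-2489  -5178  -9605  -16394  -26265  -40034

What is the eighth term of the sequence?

-2689  -4427  -6789  -9871  -13769
-1738  -2362  -3082  -3898
-624  -720  -816
-96  -96
The fourth differences are constant (-96).
-816 − 96 = -912;  -3898 − 912 = -4810;  -13769 − 4810 = -18579;  -40034 − 18579 = -58613
-912 − 96 = -1008;  -4810 − 1008 = -5818;  -18579 − 5818 = -24397;  -58613 − 24397 = -83010

-83010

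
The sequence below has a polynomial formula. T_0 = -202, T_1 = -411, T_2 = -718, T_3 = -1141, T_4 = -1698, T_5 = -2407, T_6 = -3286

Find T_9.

First differences: -209, -307, -423, -557, -709, -879
Second differences: -98, -116, -134, -152, -170
Third differences: -18, -18, -18, -18
Third differences constant at -18.
-170 − 18 = -188;  -879 − 188 = -1067;  -3286 − 1067 = -4353
-188 − 18 = -206;  -1067 − 206 = -1273;  -4353 − 1273 = -5626
-206 − 18 = -224;  -1273 − 224 = -1497;  -5626 − 1497 = -7123

-7123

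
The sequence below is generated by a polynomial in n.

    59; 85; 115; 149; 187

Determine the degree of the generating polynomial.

26, 30, 34, 38
4, 4, 4
The second differences are constant, so the polynomial has degree 2.

2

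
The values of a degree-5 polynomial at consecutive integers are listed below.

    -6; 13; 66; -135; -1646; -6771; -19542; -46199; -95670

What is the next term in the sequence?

-180051

First differences: 19  53  -201  -1511  -5125  -12771  -26657  -49471
Second differences: 34  -254  -1310  -3614  -7646  -13886  -22814
Third differences: -288  -1056  -2304  -4032  -6240  -8928
Fourth differences: -768  -1248  -1728  -2208  -2688
Fifth differences: -480  -480  -480  -480
Constant fifth difference = -480, so extend:
-2688 − 480 = -3168;  -8928 − 3168 = -12096;  -22814 − 12096 = -34910;  -49471 − 34910 = -84381;  -95670 − 84381 = -180051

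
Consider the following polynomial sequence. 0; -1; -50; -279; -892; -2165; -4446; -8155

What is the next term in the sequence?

First differences: -1, -49, -229, -613, -1273, -2281, -3709
Second differences: -48, -180, -384, -660, -1008, -1428
Third differences: -132, -204, -276, -348, -420
Fourth differences: -72, -72, -72, -72
Constant fourth difference = -72, so extend:
-420 − 72 = -492;  -1428 − 492 = -1920;  -3709 − 1920 = -5629;  -8155 − 5629 = -13784

-13784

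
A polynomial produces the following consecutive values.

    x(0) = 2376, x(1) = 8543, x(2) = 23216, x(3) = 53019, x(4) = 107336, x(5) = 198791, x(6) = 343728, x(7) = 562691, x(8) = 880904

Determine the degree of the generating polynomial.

6167, 14673, 29803, 54317, 91455, 144937, 218963, 318213
8506, 15130, 24514, 37138, 53482, 74026, 99250
6624, 9384, 12624, 16344, 20544, 25224
2760, 3240, 3720, 4200, 4680
480, 480, 480, 480
The fifth differences are constant, so the polynomial has degree 5.

5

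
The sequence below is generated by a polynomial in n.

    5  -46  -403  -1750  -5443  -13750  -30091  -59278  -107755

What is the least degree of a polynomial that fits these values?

First differences: -51, -357, -1347, -3693, -8307, -16341, -29187, -48477
Second differences: -306, -990, -2346, -4614, -8034, -12846, -19290
Third differences: -684, -1356, -2268, -3420, -4812, -6444
Fourth differences: -672, -912, -1152, -1392, -1632
Fifth differences: -240, -240, -240, -240
The fifth differences are constant, so the polynomial has degree 5.

5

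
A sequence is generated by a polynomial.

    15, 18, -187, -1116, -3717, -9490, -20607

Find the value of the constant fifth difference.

Δ: 3, -205, -929, -2601, -5773, -11117
Δ²: -208, -724, -1672, -3172, -5344
Δ³: -516, -948, -1500, -2172
Δ⁴: -432, -552, -672
Δ⁵: -120, -120

-120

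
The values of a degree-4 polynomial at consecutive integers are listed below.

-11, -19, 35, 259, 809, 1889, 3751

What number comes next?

6695

D1: -8  54  224  550  1080  1862
D2: 62  170  326  530  782
D3: 108  156  204  252
D4: 48  48  48
The fourth differences are constant (48).
252 + 48 = 300;  782 + 300 = 1082;  1862 + 1082 = 2944;  3751 + 2944 = 6695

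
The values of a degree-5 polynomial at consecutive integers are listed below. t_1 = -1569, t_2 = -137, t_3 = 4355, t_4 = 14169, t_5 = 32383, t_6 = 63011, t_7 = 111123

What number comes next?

182965

Δ: 1432, 4492, 9814, 18214, 30628, 48112
Δ²: 3060, 5322, 8400, 12414, 17484
Δ³: 2262, 3078, 4014, 5070
Δ⁴: 816, 936, 1056
Δ⁵: 120, 120
Constant fifth difference = 120, so extend:
1056 + 120 = 1176;  5070 + 1176 = 6246;  17484 + 6246 = 23730;  48112 + 23730 = 71842;  111123 + 71842 = 182965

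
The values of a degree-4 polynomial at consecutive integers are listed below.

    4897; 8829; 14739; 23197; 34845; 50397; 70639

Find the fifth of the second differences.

4690

First differences: 3932, 5910, 8458, 11648, 15552, 20242
Second differences: 1978, 2548, 3190, 3904, 4690
Third differences: 570, 642, 714, 786
Fourth differences: 72, 72, 72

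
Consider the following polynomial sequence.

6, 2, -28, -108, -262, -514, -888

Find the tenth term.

D1: -4 , -30 , -80 , -154 , -252 , -374
D2: -26 , -50 , -74 , -98 , -122
D3: -24 , -24 , -24 , -24
The third differences are constant (-24).
-122 − 24 = -146;  -374 − 146 = -520;  -888 − 520 = -1408
-146 − 24 = -170;  -520 − 170 = -690;  -1408 − 690 = -2098
-170 − 24 = -194;  -690 − 194 = -884;  -2098 − 884 = -2982

-2982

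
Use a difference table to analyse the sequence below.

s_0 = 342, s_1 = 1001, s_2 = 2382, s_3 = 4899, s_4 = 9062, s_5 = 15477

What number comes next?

24846

659 , 1381 , 2517 , 4163 , 6415
722 , 1136 , 1646 , 2252
414 , 510 , 606
96 , 96
Constant fourth difference = 96, so extend:
606 + 96 = 702;  2252 + 702 = 2954;  6415 + 2954 = 9369;  15477 + 9369 = 24846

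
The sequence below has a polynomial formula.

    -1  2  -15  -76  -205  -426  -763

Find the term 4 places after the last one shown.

-3751

D1: 3  -17  -61  -129  -221  -337
D2: -20  -44  -68  -92  -116
D3: -24  -24  -24  -24
Constant third difference = -24, so extend:
-116 − 24 = -140;  -337 − 140 = -477;  -763 − 477 = -1240
-140 − 24 = -164;  -477 − 164 = -641;  -1240 − 641 = -1881
-164 − 24 = -188;  -641 − 188 = -829;  -1881 − 829 = -2710
-188 − 24 = -212;  -829 − 212 = -1041;  -2710 − 1041 = -3751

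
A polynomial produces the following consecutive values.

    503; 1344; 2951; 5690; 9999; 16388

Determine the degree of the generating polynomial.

First differences: 841, 1607, 2739, 4309, 6389
Second differences: 766, 1132, 1570, 2080
Third differences: 366, 438, 510
Fourth differences: 72, 72
The fourth differences are constant, so the polynomial has degree 4.

4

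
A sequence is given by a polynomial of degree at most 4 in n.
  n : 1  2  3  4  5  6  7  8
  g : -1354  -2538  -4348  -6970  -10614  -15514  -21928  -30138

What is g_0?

-634

-1184, -1810, -2622, -3644, -4900, -6414, -8210
-626, -812, -1022, -1256, -1514, -1796
-186, -210, -234, -258, -282
-24, -24, -24, -24
The fourth differences are constant at -24.
Work back: -186 + 24 = -162;  -626 + 162 = -464;  -1184 + 464 = -720;  -1354 + 720 = -634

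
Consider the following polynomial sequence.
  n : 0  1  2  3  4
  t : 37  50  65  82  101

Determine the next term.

122

13, 15, 17, 19
2, 2, 2
The second differences are constant (2).
19 + 2 = 21;  101 + 21 = 122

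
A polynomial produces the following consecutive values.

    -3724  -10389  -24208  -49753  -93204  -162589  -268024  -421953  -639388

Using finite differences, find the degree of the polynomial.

5

Δ: -6665, -13819, -25545, -43451, -69385, -105435, -153929, -217435
Δ²: -7154, -11726, -17906, -25934, -36050, -48494, -63506
Δ³: -4572, -6180, -8028, -10116, -12444, -15012
Δ⁴: -1608, -1848, -2088, -2328, -2568
Δ⁵: -240, -240, -240, -240
The fifth differences are constant, so the polynomial has degree 5.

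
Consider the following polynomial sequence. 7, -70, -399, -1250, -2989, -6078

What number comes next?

-11075

-77  -329  -851  -1739  -3089
-252  -522  -888  -1350
-270  -366  -462
-96  -96
The fourth differences are constant (-96).
-462 − 96 = -558;  -1350 − 558 = -1908;  -3089 − 1908 = -4997;  -6078 − 4997 = -11075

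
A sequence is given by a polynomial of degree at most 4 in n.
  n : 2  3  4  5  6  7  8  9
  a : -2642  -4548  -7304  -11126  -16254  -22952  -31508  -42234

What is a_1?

-1394

D1: -1906  -2756  -3822  -5128  -6698  -8556  -10726
D2: -850  -1066  -1306  -1570  -1858  -2170
D3: -216  -240  -264  -288  -312
D4: -24  -24  -24  -24
The fourth differences are constant at -24.
Work back: -216 + 24 = -192;  -850 + 192 = -658;  -1906 + 658 = -1248;  -2642 + 1248 = -1394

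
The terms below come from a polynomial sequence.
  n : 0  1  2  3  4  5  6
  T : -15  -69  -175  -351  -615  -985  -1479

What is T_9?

Δ: -54 , -106 , -176 , -264 , -370 , -494
Δ²: -52 , -70 , -88 , -106 , -124
Δ³: -18 , -18 , -18 , -18
Third differences constant at -18.
-124 − 18 = -142;  -494 − 142 = -636;  -1479 − 636 = -2115
-142 − 18 = -160;  -636 − 160 = -796;  -2115 − 796 = -2911
-160 − 18 = -178;  -796 − 178 = -974;  -2911 − 974 = -3885

-3885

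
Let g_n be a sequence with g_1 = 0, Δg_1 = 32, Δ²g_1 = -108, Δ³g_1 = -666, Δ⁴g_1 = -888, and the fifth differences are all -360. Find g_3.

Build the table forward from the leading diagonal:
Δ⁵: -360  -360  -360
Δ⁴: -888  -1248  -1608
Δ³: -666  -1554  -2802
Δ²: -108  -774  -2328
Δ: 32  -76  -850
g: 0  32  -44

-44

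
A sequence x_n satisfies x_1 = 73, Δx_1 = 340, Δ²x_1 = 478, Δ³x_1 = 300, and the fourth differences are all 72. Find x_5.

5573

Build the table forward from the leading diagonal:
Δ⁴: 72  72  72  72  72
Δ³: 300  372  444  516  588
Δ²: 478  778  1150  1594  2110
Δ: 340  818  1596  2746  4340
x: 73  413  1231  2827  5573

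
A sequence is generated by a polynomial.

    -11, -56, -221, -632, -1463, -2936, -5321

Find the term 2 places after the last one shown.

First differences: -45, -165, -411, -831, -1473, -2385
Second differences: -120, -246, -420, -642, -912
Third differences: -126, -174, -222, -270
Fourth differences: -48, -48, -48
Fourth differences constant at -48.
-270 − 48 = -318;  -912 − 318 = -1230;  -2385 − 1230 = -3615;  -5321 − 3615 = -8936
-318 − 48 = -366;  -1230 − 366 = -1596;  -3615 − 1596 = -5211;  -8936 − 5211 = -14147

-14147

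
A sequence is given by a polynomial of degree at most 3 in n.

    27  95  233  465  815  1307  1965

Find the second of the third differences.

24

Δ: 68, 138, 232, 350, 492, 658
Δ²: 70, 94, 118, 142, 166
Δ³: 24, 24, 24, 24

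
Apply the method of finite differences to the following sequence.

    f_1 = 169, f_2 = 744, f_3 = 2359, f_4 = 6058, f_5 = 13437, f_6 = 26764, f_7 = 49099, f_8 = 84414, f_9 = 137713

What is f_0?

22

D1: 575  1615  3699  7379  13327  22335  35315  53299
D2: 1040  2084  3680  5948  9008  12980  17984
D3: 1044  1596  2268  3060  3972  5004
D4: 552  672  792  912  1032
D5: 120  120  120  120
The fifth differences are constant at 120.
Work back: 552 − 120 = 432;  1044 − 432 = 612;  1040 − 612 = 428;  575 − 428 = 147;  169 − 147 = 22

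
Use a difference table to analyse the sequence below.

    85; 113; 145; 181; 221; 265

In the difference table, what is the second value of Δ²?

First differences: 28, 32, 36, 40, 44
Second differences: 4, 4, 4, 4

4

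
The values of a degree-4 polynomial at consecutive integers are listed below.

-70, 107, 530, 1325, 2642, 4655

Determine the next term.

D1: 177  423  795  1317  2013
D2: 246  372  522  696
D3: 126  150  174
D4: 24  24
Constant fourth difference = 24, so extend:
174 + 24 = 198;  696 + 198 = 894;  2013 + 894 = 2907;  4655 + 2907 = 7562

7562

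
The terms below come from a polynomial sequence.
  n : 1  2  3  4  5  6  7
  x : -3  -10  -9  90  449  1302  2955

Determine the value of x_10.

16854

D1: -7, 1, 99, 359, 853, 1653
D2: 8, 98, 260, 494, 800
D3: 90, 162, 234, 306
D4: 72, 72, 72
The fourth differences are constant (72).
306 + 72 = 378;  800 + 378 = 1178;  1653 + 1178 = 2831;  2955 + 2831 = 5786
378 + 72 = 450;  1178 + 450 = 1628;  2831 + 1628 = 4459;  5786 + 4459 = 10245
450 + 72 = 522;  1628 + 522 = 2150;  4459 + 2150 = 6609;  10245 + 6609 = 16854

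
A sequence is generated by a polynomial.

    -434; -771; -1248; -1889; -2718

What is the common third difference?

D1: -337, -477, -641, -829
D2: -140, -164, -188
D3: -24, -24

-24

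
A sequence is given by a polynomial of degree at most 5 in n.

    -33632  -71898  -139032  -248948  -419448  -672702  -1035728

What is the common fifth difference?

D1: -38266, -67134, -109916, -170500, -253254, -363026
D2: -28868, -42782, -60584, -82754, -109772
D3: -13914, -17802, -22170, -27018
D4: -3888, -4368, -4848
D5: -480, -480

-480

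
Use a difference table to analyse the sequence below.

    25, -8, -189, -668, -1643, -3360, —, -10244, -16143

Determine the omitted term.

Using the first 6 terms:
-33, -181, -479, -975, -1717
-148, -298, -496, -742
-150, -198, -246
-48, -48
Constant fourth difference = -48.
Extend forward: -246 − 48 = -294;  -742 − 294 = -1036;  -1717 − 1036 = -2753;  -3360 − 2753 = -6113

-6113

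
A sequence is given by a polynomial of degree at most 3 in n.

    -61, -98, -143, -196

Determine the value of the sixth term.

-37 , -45 , -53
-8 , -8
The second differences are constant (-8).
-53 − 8 = -61;  -196 − 61 = -257
-61 − 8 = -69;  -257 − 69 = -326

-326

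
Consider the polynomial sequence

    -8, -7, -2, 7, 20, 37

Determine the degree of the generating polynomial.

D1: 1, 5, 9, 13, 17
D2: 4, 4, 4, 4
The second differences are constant, so the polynomial has degree 2.

2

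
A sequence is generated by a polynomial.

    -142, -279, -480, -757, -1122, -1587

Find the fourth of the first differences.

D1: -137, -201, -277, -365, -465
D2: -64, -76, -88, -100
D3: -12, -12, -12

-365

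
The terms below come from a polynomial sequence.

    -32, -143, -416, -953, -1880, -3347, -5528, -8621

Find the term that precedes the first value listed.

First differences: -111  -273  -537  -927  -1467  -2181  -3093
Second differences: -162  -264  -390  -540  -714  -912
Third differences: -102  -126  -150  -174  -198
Fourth differences: -24  -24  -24  -24
The fourth differences are constant at -24.
Work back: -102 + 24 = -78;  -162 + 78 = -84;  -111 + 84 = -27;  -32 + 27 = -5

-5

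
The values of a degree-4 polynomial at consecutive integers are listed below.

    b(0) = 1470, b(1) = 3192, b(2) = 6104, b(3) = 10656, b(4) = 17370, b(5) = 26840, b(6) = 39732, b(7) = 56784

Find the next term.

78806

Δ: 1722  2912  4552  6714  9470  12892  17052
Δ²: 1190  1640  2162  2756  3422  4160
Δ³: 450  522  594  666  738
Δ⁴: 72  72  72  72
Fourth differences constant at 72.
738 + 72 = 810;  4160 + 810 = 4970;  17052 + 4970 = 22022;  56784 + 22022 = 78806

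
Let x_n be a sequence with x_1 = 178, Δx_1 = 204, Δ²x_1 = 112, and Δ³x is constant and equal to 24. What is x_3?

698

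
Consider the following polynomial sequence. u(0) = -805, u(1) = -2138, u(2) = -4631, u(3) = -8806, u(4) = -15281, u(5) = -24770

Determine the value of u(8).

-79901

D1: -1333, -2493, -4175, -6475, -9489
D2: -1160, -1682, -2300, -3014
D3: -522, -618, -714
D4: -96, -96
Constant fourth difference = -96, so extend:
-714 − 96 = -810;  -3014 − 810 = -3824;  -9489 − 3824 = -13313;  -24770 − 13313 = -38083
-810 − 96 = -906;  -3824 − 906 = -4730;  -13313 − 4730 = -18043;  -38083 − 18043 = -56126
-906 − 96 = -1002;  -4730 − 1002 = -5732;  -18043 − 5732 = -23775;  -56126 − 23775 = -79901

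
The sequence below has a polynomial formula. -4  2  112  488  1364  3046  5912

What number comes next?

10412

First differences: 6 , 110 , 376 , 876 , 1682 , 2866
Second differences: 104 , 266 , 500 , 806 , 1184
Third differences: 162 , 234 , 306 , 378
Fourth differences: 72 , 72 , 72
Constant fourth difference = 72, so extend:
378 + 72 = 450;  1184 + 450 = 1634;  2866 + 1634 = 4500;  5912 + 4500 = 10412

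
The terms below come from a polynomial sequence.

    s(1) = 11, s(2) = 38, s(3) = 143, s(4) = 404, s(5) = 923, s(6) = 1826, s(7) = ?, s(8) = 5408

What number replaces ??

3263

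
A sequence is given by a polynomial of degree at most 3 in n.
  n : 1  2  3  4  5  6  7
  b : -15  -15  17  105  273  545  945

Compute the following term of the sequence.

1497

0, 32, 88, 168, 272, 400
32, 56, 80, 104, 128
24, 24, 24, 24
Third differences constant at 24.
128 + 24 = 152;  400 + 152 = 552;  945 + 552 = 1497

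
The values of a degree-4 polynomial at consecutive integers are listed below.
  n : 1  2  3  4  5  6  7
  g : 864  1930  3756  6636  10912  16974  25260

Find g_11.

First differences: 1066, 1826, 2880, 4276, 6062, 8286
Second differences: 760, 1054, 1396, 1786, 2224
Third differences: 294, 342, 390, 438
Fourth differences: 48, 48, 48
Constant fourth difference = 48, so extend:
438 + 48 = 486;  2224 + 486 = 2710;  8286 + 2710 = 10996;  25260 + 10996 = 36256
486 + 48 = 534;  2710 + 534 = 3244;  10996 + 3244 = 14240;  36256 + 14240 = 50496
534 + 48 = 582;  3244 + 582 = 3826;  14240 + 3826 = 18066;  50496 + 18066 = 68562
582 + 48 = 630;  3826 + 630 = 4456;  18066 + 4456 = 22522;  68562 + 22522 = 91084

91084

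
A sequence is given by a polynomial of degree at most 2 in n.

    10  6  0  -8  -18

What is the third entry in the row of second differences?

-2

First differences: -4, -6, -8, -10
Second differences: -2, -2, -2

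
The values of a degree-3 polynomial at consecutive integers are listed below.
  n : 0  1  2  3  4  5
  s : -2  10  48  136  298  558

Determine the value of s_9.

3058

D1: 12, 38, 88, 162, 260
D2: 26, 50, 74, 98
D3: 24, 24, 24
The third differences are constant (24).
98 + 24 = 122;  260 + 122 = 382;  558 + 382 = 940
122 + 24 = 146;  382 + 146 = 528;  940 + 528 = 1468
146 + 24 = 170;  528 + 170 = 698;  1468 + 698 = 2166
170 + 24 = 194;  698 + 194 = 892;  2166 + 892 = 3058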